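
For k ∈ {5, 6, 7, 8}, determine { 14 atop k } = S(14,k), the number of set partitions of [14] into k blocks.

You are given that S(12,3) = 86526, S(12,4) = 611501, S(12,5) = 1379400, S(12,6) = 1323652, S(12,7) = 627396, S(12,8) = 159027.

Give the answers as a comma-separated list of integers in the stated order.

40075035, 63436373, 49329280, 20912320

row 13: T[13][4]=4·611501+86526=2532530  T[13][5]=5·1379400+611501=7508501  T[13][6]=6·1323652+1379400=9321312  T[13][7]=7·627396+1323652=5715424  T[13][8]=8·159027+627396=1899612
row 14: T[14][5]=5·7508501+2532530=40075035  T[14][6]=6·9321312+7508501=63436373  T[14][7]=7·5715424+9321312=49329280  T[14][8]=8·1899612+5715424=20912320
Read S(14,5) = 40075035, S(14,6) = 63436373, S(14,7) = 49329280, S(14,8) = 20912320.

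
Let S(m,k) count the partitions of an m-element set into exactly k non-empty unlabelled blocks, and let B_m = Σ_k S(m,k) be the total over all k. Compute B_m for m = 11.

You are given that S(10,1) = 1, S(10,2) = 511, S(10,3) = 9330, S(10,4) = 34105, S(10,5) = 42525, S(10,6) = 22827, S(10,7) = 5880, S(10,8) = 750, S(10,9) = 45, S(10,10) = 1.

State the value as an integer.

i=11: T(11,1)=0+1·1=1 | T(11,2)=1+2·511=1023 | T(11,3)=511+3·9330=28501 | T(11,4)=9330+4·34105=145750 | T(11,5)=34105+5·42525=246730 | T(11,6)=42525+6·22827=179487 | T(11,7)=22827+7·5880=63987 | T(11,8)=5880+8·750=11880 | T(11,9)=750+9·45=1155 | T(11,10)=45+10·1=55 | T(11,11)=1+11·0=1
B_11 = ΣS(11,k) = 1+1023+28501+145750+246730+179487+63987+11880+1155+55+1 = 678570

678570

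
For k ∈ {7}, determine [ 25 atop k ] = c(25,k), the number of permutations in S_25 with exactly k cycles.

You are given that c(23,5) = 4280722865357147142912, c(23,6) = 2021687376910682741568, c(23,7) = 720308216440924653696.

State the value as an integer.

496910165055549644836800

row 24: T[24][6]=23·2021687376910682741568+4280722865357147142912=50779532534302850198976  T[24][7]=23·720308216440924653696+2021687376910682741568=18588776355051949776576
row 25: T[25][7]=24·18588776355051949776576+50779532534302850198976=496910165055549644836800
Read c(25,7) = 496910165055549644836800.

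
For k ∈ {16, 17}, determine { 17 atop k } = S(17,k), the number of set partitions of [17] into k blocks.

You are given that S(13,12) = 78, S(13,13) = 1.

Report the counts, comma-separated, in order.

136, 1

@14  (14,13):1·13+78→91, (14,14):0·14+1→1
@15  (15,14):1·14+91→105, (15,15):0·15+1→1
@16  (16,15):1·15+105→120, (16,16):0·16+1→1
@17  (17,16):1·16+120→136, (17,17):0·17+1→1
Read S(17,16) = 136, S(17,17) = 1.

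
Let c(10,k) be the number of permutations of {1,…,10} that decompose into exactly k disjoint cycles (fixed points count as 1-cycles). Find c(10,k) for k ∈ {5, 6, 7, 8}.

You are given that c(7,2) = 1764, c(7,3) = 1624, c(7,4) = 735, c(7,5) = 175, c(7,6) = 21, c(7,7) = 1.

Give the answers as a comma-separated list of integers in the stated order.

269325, 63273, 9450, 870

row 8: T[8][3]=7·1624+1764=13132  T[8][4]=7·735+1624=6769  T[8][5]=7·175+735=1960  T[8][6]=7·21+175=322  T[8][7]=7·1+21=28  T[8][8]=7·0+1=1
row 9: T[9][4]=8·6769+13132=67284  T[9][5]=8·1960+6769=22449  T[9][6]=8·322+1960=4536  T[9][7]=8·28+322=546  T[9][8]=8·1+28=36
row 10: T[10][5]=9·22449+67284=269325  T[10][6]=9·4536+22449=63273  T[10][7]=9·546+4536=9450  T[10][8]=9·36+546=870
Read c(10,5) = 269325, c(10,6) = 63273, c(10,7) = 9450, c(10,8) = 870.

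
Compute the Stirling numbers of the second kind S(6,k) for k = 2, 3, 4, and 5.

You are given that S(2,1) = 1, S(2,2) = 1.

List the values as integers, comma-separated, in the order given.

[3] T[3,1]:1*1+0=1 · T[3,2]:2*1+1=3 · T[3,3]:3*0+1=1
[4] T[4,1]:1*1+0=1 · T[4,2]:2*3+1=7 · T[4,3]:3*1+3=6 · T[4,4]:4*0+1=1
[5] T[5,1]:1*1+0=1 · T[5,2]:2*7+1=15 · T[5,3]:3*6+7=25 · T[5,4]:4*1+6=10 · T[5,5]:5*0+1=1
[6] T[6,2]:2*15+1=31 · T[6,3]:3*25+15=90 · T[6,4]:4*10+25=65 · T[6,5]:5*1+10=15
Read S(6,2) = 31, S(6,3) = 90, S(6,4) = 65, S(6,5) = 15.

31, 90, 65, 15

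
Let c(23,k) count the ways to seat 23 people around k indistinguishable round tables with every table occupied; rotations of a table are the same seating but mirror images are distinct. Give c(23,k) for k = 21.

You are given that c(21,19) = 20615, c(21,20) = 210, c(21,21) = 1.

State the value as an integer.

30107

row 22: T[22][20]=21·210+20615=25025  T[22][21]=21·1+210=231
row 23: T[23][21]=22·231+25025=30107
Read c(23,21) = 30107.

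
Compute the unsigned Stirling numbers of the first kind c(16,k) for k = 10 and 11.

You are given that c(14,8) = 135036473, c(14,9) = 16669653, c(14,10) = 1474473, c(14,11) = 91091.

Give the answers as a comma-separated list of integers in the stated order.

i=15: T(15,9)=135036473+14·16669653=368411615 | T(15,10)=16669653+14·1474473=37312275 | T(15,11)=1474473+14·91091=2749747
i=16: T(16,10)=368411615+15·37312275=928095740 | T(16,11)=37312275+15·2749747=78558480
Read c(16,10) = 928095740, c(16,11) = 78558480.

928095740, 78558480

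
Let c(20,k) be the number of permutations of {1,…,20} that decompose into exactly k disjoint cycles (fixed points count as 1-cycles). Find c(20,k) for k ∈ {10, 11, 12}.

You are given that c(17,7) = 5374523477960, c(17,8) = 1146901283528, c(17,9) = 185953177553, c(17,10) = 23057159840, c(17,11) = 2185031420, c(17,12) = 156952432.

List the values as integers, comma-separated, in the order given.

381922055502195, 46280647751910, 4465226757381

i=18: T(18,8)=5374523477960+17·1146901283528=24871845297936 | T(18,9)=1146901283528+17·185953177553=4308105301929 | T(18,10)=185953177553+17·23057159840=577924894833 | T(18,11)=23057159840+17·2185031420=60202693980 | T(18,12)=2185031420+17·156952432=4853222764
i=19: T(19,9)=24871845297936+18·4308105301929=102417740732658 | T(19,10)=4308105301929+18·577924894833=14710753408923 | T(19,11)=577924894833+18·60202693980=1661573386473 | T(19,12)=60202693980+18·4853222764=147560703732
i=20: T(20,10)=102417740732658+19·14710753408923=381922055502195 | T(20,11)=14710753408923+19·1661573386473=46280647751910 | T(20,12)=1661573386473+19·147560703732=4465226757381
Read c(20,10) = 381922055502195, c(20,11) = 46280647751910, c(20,12) = 4465226757381.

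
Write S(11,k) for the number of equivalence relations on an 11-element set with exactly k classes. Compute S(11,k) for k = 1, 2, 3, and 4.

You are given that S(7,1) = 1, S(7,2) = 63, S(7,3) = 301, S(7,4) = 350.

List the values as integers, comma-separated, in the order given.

1, 1023, 28501, 145750

row 8: T[8][1]=1·1+0=1  T[8][2]=2·63+1=127  T[8][3]=3·301+63=966  T[8][4]=4·350+301=1701
row 9: T[9][1]=1·1+0=1  T[9][2]=2·127+1=255  T[9][3]=3·966+127=3025  T[9][4]=4·1701+966=7770
row 10: T[10][1]=1·1+0=1  T[10][2]=2·255+1=511  T[10][3]=3·3025+255=9330  T[10][4]=4·7770+3025=34105
row 11: T[11][1]=1·1+0=1  T[11][2]=2·511+1=1023  T[11][3]=3·9330+511=28501  T[11][4]=4·34105+9330=145750
Read S(11,1) = 1, S(11,2) = 1023, S(11,3) = 28501, S(11,4) = 145750.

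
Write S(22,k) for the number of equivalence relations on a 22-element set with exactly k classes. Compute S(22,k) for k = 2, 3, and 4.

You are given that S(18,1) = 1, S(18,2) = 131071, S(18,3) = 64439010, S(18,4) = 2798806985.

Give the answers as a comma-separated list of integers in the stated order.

2097151, 5228079450, 727778623825

i=19: T(19,1)=0+1·1=1 | T(19,2)=1+2·131071=262143 | T(19,3)=131071+3·64439010=193448101 | T(19,4)=64439010+4·2798806985=11259666950
i=20: T(20,1)=0+1·1=1 | T(20,2)=1+2·262143=524287 | T(20,3)=262143+3·193448101=580606446 | T(20,4)=193448101+4·11259666950=45232115901
i=21: T(21,1)=0+1·1=1 | T(21,2)=1+2·524287=1048575 | T(21,3)=524287+3·580606446=1742343625 | T(21,4)=580606446+4·45232115901=181509070050
i=22: T(22,2)=1+2·1048575=2097151 | T(22,3)=1048575+3·1742343625=5228079450 | T(22,4)=1742343625+4·181509070050=727778623825
Read S(22,2) = 2097151, S(22,3) = 5228079450, S(22,4) = 727778623825.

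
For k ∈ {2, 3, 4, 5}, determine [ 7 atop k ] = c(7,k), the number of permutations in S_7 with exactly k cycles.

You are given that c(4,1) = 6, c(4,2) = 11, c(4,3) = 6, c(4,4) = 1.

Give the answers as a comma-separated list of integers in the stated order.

1764, 1624, 735, 175

@5  (5,1):6·4+0→24, (5,2):11·4+6→50, (5,3):6·4+11→35, (5,4):1·4+6→10, (5,5):0·4+1→1
@6  (6,1):24·5+0→120, (6,2):50·5+24→274, (6,3):35·5+50→225, (6,4):10·5+35→85, (6,5):1·5+10→15
@7  (7,2):274·6+120→1764, (7,3):225·6+274→1624, (7,4):85·6+225→735, (7,5):15·6+85→175
Read c(7,2) = 1764, c(7,3) = 1624, c(7,4) = 735, c(7,5) = 175.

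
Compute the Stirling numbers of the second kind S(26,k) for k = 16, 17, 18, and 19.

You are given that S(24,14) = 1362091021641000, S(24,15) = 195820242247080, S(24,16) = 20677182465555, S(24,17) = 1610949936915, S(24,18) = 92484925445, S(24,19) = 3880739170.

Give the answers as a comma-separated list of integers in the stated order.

12725877242482560, 1343731795378830, 107025546101760, 6433839018750

i=25: T(25,15)=1362091021641000+15·195820242247080=4299394655347200 | T(25,16)=195820242247080+16·20677182465555=526655161695960 | T(25,17)=20677182465555+17·1610949936915=48063331393110 | T(25,18)=1610949936915+18·92484925445=3275678594925 | T(25,19)=92484925445+19·3880739170=166218969675
i=26: T(26,16)=4299394655347200+16·526655161695960=12725877242482560 | T(26,17)=526655161695960+17·48063331393110=1343731795378830 | T(26,18)=48063331393110+18·3275678594925=107025546101760 | T(26,19)=3275678594925+19·166218969675=6433839018750
Read S(26,16) = 12725877242482560, S(26,17) = 1343731795378830, S(26,18) = 107025546101760, S(26,19) = 6433839018750.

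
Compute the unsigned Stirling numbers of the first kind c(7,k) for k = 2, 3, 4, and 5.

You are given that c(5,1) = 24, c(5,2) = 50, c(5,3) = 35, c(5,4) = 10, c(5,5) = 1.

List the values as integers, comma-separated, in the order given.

r6: T_6,1=5×24+0=120; T_6,2=5×50+24=274; T_6,3=5×35+50=225; T_6,4=5×10+35=85; T_6,5=5×1+10=15
r7: T_7,2=6×274+120=1764; T_7,3=6×225+274=1624; T_7,4=6×85+225=735; T_7,5=6×15+85=175
Read c(7,2) = 1764, c(7,3) = 1624, c(7,4) = 735, c(7,5) = 175.

1764, 1624, 735, 175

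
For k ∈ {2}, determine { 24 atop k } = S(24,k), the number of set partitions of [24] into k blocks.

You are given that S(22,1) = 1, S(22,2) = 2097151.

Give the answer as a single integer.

[23] T[23,1]:1*1+0=1 · T[23,2]:2*2097151+1=4194303
[24] T[24,2]:2*4194303+1=8388607
Read S(24,2) = 8388607.

8388607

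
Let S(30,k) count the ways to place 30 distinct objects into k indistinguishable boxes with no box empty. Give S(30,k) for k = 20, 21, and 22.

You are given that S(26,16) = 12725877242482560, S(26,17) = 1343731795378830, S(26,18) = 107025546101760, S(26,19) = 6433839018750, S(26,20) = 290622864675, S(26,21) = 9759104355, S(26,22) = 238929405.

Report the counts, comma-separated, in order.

581535955088511150, 37058299246258290, 1848018090851790

@27  (27,17):1343731795378830·17+12725877242482560→35569317763922670, (27,18):107025546101760·18+1343731795378830→3270191625210510, (27,19):6433839018750·19+107025546101760→229268487458010, (27,20):290622864675·20+6433839018750→12246296312250, (27,21):9759104355·21+290622864675→495564056130, (27,22):238929405·22+9759104355→15015551265
@28  (28,18):3270191625210510·18+35569317763922670→94432767017711850, (28,19):229268487458010·19+3270191625210510→7626292886912700, (28,20):12246296312250·20+229268487458010→474194413703010, (28,21):495564056130·21+12246296312250→22653141490980, (28,22):15015551265·22+495564056130→825906183960
@29  (29,19):7626292886912700·19+94432767017711850→239332331869053150, (29,20):474194413703010·20+7626292886912700→17110181160972900, (29,21):22653141490980·21+474194413703010→949910385013590, (29,22):825906183960·22+22653141490980→40823077538100
@30  (30,20):17110181160972900·20+239332331869053150→581535955088511150, (30,21):949910385013590·21+17110181160972900→37058299246258290, (30,22):40823077538100·22+949910385013590→1848018090851790
Read S(30,20) = 581535955088511150, S(30,21) = 37058299246258290, S(30,22) = 1848018090851790.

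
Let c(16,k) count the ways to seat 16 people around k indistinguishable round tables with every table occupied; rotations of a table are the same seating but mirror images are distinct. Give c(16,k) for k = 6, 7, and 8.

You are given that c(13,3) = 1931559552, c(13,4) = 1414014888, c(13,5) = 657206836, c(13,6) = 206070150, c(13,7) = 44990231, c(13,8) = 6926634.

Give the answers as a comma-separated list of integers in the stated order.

i=14: T(14,4)=1931559552+13·1414014888=20313753096 | T(14,5)=1414014888+13·657206836=9957703756 | T(14,6)=657206836+13·206070150=3336118786 | T(14,7)=206070150+13·44990231=790943153 | T(14,8)=44990231+13·6926634=135036473
i=15: T(15,5)=20313753096+14·9957703756=159721605680 | T(15,6)=9957703756+14·3336118786=56663366760 | T(15,7)=3336118786+14·790943153=14409322928 | T(15,8)=790943153+14·135036473=2681453775
i=16: T(16,6)=159721605680+15·56663366760=1009672107080 | T(16,7)=56663366760+15·14409322928=272803210680 | T(16,8)=14409322928+15·2681453775=54631129553
Read c(16,6) = 1009672107080, c(16,7) = 272803210680, c(16,8) = 54631129553.

1009672107080, 272803210680, 54631129553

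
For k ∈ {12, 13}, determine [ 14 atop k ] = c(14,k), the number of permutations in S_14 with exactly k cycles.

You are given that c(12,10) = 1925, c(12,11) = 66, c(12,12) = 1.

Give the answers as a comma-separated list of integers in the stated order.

row 13: T[13][11]=12·66+1925=2717  T[13][12]=12·1+66=78  T[13][13]=12·0+1=1
row 14: T[14][12]=13·78+2717=3731  T[14][13]=13·1+78=91
Read c(14,12) = 3731, c(14,13) = 91.

3731, 91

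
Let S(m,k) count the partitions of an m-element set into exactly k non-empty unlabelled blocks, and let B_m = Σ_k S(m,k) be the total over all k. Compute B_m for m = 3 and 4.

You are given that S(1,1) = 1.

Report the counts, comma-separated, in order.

[2] T[2,1]:1*1+0=1 · T[2,2]:2*0+1=1
[3] T[3,1]:1*1+0=1 · T[3,2]:2*1+1=3 · T[3,3]:3*0+1=1
[4] T[4,1]:1*1+0=1 · T[4,2]:2*3+1=7 · T[4,3]:3*1+3=6 · T[4,4]:4*0+1=1
B_3 = ΣS(3,k) = 1+3+1 = 5
B_4 = ΣS(4,k) = 1+7+6+1 = 15

5, 15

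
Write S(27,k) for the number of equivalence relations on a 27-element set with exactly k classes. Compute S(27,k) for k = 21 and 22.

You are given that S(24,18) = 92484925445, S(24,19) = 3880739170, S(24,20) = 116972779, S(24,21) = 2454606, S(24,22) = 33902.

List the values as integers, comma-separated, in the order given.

@25  (25,19):3880739170·19+92484925445→166218969675, (25,20):116972779·20+3880739170→6220194750, (25,21):2454606·21+116972779→168519505, (25,22):33902·22+2454606→3200450
@26  (26,20):6220194750·20+166218969675→290622864675, (26,21):168519505·21+6220194750→9759104355, (26,22):3200450·22+168519505→238929405
@27  (27,21):9759104355·21+290622864675→495564056130, (27,22):238929405·22+9759104355→15015551265
Read S(27,21) = 495564056130, S(27,22) = 15015551265.

495564056130, 15015551265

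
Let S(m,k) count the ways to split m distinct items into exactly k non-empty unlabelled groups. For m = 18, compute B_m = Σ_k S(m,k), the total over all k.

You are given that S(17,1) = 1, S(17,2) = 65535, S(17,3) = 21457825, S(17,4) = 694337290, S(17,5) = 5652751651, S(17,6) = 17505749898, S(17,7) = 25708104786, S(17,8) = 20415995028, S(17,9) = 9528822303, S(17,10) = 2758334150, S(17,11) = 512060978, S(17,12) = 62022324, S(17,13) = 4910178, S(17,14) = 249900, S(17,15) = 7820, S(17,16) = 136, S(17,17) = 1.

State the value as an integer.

@18  (18,1):1·1+0→1, (18,2):65535·2+1→131071, (18,3):21457825·3+65535→64439010, (18,4):694337290·4+21457825→2798806985, (18,5):5652751651·5+694337290→28958095545, (18,6):17505749898·6+5652751651→110687251039, (18,7):25708104786·7+17505749898→197462483400, (18,8):20415995028·8+25708104786→189036065010, (18,9):9528822303·9+20415995028→106175395755, (18,10):2758334150·10+9528822303→37112163803, (18,11):512060978·11+2758334150→8391004908, (18,12):62022324·12+512060978→1256328866, (18,13):4910178·13+62022324→125854638, (18,14):249900·14+4910178→8408778, (18,15):7820·15+249900→367200, (18,16):136·16+7820→9996, (18,17):1·17+136→153, (18,18):0·18+1→1
B_18 = ΣS(18,k) = 1+131071+64439010+2798806985+28958095545+110687251039+197462483400+189036065010+106175395755+37112163803+8391004908+1256328866+125854638+8408778+367200+9996+153+1 = 682076806159

682076806159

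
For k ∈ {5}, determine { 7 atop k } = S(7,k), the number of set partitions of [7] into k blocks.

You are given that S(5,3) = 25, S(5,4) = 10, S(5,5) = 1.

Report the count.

i=6: T(6,4)=25+4·10=65 | T(6,5)=10+5·1=15
i=7: T(7,5)=65+5·15=140
Read S(7,5) = 140.

140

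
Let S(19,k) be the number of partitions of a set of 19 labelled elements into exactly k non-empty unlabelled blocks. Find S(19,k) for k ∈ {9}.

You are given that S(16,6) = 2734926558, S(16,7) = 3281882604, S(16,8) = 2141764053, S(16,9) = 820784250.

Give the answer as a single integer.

[17] T[17,7]:7*3281882604+2734926558=25708104786 · T[17,8]:8*2141764053+3281882604=20415995028 · T[17,9]:9*820784250+2141764053=9528822303
[18] T[18,8]:8*20415995028+25708104786=189036065010 · T[18,9]:9*9528822303+20415995028=106175395755
[19] T[19,9]:9*106175395755+189036065010=1144614626805
Read S(19,9) = 1144614626805.

1144614626805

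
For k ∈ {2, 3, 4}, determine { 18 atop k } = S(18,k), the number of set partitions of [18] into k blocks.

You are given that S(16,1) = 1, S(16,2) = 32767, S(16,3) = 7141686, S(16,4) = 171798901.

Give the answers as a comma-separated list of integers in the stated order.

i=17: T(17,1)=0+1·1=1 | T(17,2)=1+2·32767=65535 | T(17,3)=32767+3·7141686=21457825 | T(17,4)=7141686+4·171798901=694337290
i=18: T(18,2)=1+2·65535=131071 | T(18,3)=65535+3·21457825=64439010 | T(18,4)=21457825+4·694337290=2798806985
Read S(18,2) = 131071, S(18,3) = 64439010, S(18,4) = 2798806985.

131071, 64439010, 2798806985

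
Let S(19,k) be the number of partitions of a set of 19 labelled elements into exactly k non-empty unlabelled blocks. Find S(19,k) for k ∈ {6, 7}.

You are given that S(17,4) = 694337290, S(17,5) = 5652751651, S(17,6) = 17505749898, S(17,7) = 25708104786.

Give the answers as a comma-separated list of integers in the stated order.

r18: T_18,5=5×5652751651+694337290=28958095545; T_18,6=6×17505749898+5652751651=110687251039; T_18,7=7×25708104786+17505749898=197462483400
r19: T_19,6=6×110687251039+28958095545=693081601779; T_19,7=7×197462483400+110687251039=1492924634839
Read S(19,6) = 693081601779, S(19,7) = 1492924634839.

693081601779, 1492924634839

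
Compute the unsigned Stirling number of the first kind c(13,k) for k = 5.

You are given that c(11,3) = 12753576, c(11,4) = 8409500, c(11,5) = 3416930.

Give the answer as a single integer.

r12: T_12,4=11×8409500+12753576=105258076; T_12,5=11×3416930+8409500=45995730
r13: T_13,5=12×45995730+105258076=657206836
Read c(13,5) = 657206836.

657206836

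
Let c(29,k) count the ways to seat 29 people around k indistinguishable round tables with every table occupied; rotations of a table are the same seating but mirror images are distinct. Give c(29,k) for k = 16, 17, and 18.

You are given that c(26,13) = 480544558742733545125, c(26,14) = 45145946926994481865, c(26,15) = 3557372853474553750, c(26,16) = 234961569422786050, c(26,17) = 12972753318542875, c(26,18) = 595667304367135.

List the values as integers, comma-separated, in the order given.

16532187926098943672490, 1101911578045922391915, 62656135265695354110

@27  (27,14):45145946926994481865·26+480544558742733545125→1654339178844590073615, (27,15):3557372853474553750·26+45145946926994481865→137637641117332879365, (27,16):234961569422786050·26+3557372853474553750→9666373658466991050, (27,17):12972753318542875·26+234961569422786050→572253155704900800, (27,18):595667304367135·26+12972753318542875→28460103232088385
@28  (28,15):137637641117332879365·27+1654339178844590073615→5370555489012577816470, (28,16):9666373658466991050·27+137637641117332879365→398629729895941637715, (28,17):572253155704900800·27+9666373658466991050→25117208862499312650, (28,18):28460103232088385·27+572253155704900800→1340675942971287195
@29  (29,16):398629729895941637715·28+5370555489012577816470→16532187926098943672490, (29,17):25117208862499312650·28+398629729895941637715→1101911578045922391915, (29,18):1340675942971287195·28+25117208862499312650→62656135265695354110
Read c(29,16) = 16532187926098943672490, c(29,17) = 1101911578045922391915, c(29,18) = 62656135265695354110.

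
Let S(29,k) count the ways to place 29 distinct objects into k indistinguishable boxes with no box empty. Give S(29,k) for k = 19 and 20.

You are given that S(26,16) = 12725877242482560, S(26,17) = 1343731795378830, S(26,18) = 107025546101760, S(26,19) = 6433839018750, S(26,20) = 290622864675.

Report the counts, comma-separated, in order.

r27: T_27,17=17×1343731795378830+12725877242482560=35569317763922670; T_27,18=18×107025546101760+1343731795378830=3270191625210510; T_27,19=19×6433839018750+107025546101760=229268487458010; T_27,20=20×290622864675+6433839018750=12246296312250
r28: T_28,18=18×3270191625210510+35569317763922670=94432767017711850; T_28,19=19×229268487458010+3270191625210510=7626292886912700; T_28,20=20×12246296312250+229268487458010=474194413703010
r29: T_29,19=19×7626292886912700+94432767017711850=239332331869053150; T_29,20=20×474194413703010+7626292886912700=17110181160972900
Read S(29,19) = 239332331869053150, S(29,20) = 17110181160972900.

239332331869053150, 17110181160972900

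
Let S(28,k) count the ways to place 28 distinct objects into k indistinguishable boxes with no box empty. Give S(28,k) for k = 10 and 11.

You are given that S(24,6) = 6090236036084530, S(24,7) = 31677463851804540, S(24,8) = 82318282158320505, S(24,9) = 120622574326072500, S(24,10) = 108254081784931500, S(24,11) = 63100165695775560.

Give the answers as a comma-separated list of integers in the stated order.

1538533978374777852325, 1501910658871554621690

@25  (25,7):31677463851804540·7+6090236036084530→227832482998716310, (25,8):82318282158320505·8+31677463851804540→690223721118368580, (25,9):120622574326072500·9+82318282158320505→1167921451092973005, (25,10):108254081784931500·10+120622574326072500→1203163392175387500, (25,11):63100165695775560·11+108254081784931500→802355904438462660
@26  (26,8):690223721118368580·8+227832482998716310→5749622251945664950, (26,9):1167921451092973005·9+690223721118368580→11201516780955125625, (26,10):1203163392175387500·10+1167921451092973005→13199555372846848005, (26,11):802355904438462660·11+1203163392175387500→10029078340998476760
@27  (27,9):11201516780955125625·9+5749622251945664950→106563273280541795575, (27,10):13199555372846848005·10+11201516780955125625→143197070509423605675, (27,11):10029078340998476760·11+13199555372846848005→123519417123830092365
@28  (28,10):143197070509423605675·10+106563273280541795575→1538533978374777852325, (28,11):123519417123830092365·11+143197070509423605675→1501910658871554621690
Read S(28,10) = 1538533978374777852325, S(28,11) = 1501910658871554621690.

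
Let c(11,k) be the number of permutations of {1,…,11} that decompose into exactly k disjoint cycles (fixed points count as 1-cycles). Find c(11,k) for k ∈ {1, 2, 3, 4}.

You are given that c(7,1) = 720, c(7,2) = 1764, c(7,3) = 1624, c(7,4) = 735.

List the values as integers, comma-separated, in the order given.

3628800, 10628640, 12753576, 8409500

r8: T_8,1=7×720+0=5040; T_8,2=7×1764+720=13068; T_8,3=7×1624+1764=13132; T_8,4=7×735+1624=6769
r9: T_9,1=8×5040+0=40320; T_9,2=8×13068+5040=109584; T_9,3=8×13132+13068=118124; T_9,4=8×6769+13132=67284
r10: T_10,1=9×40320+0=362880; T_10,2=9×109584+40320=1026576; T_10,3=9×118124+109584=1172700; T_10,4=9×67284+118124=723680
r11: T_11,1=10×362880+0=3628800; T_11,2=10×1026576+362880=10628640; T_11,3=10×1172700+1026576=12753576; T_11,4=10×723680+1172700=8409500
Read c(11,1) = 3628800, c(11,2) = 10628640, c(11,3) = 12753576, c(11,4) = 8409500.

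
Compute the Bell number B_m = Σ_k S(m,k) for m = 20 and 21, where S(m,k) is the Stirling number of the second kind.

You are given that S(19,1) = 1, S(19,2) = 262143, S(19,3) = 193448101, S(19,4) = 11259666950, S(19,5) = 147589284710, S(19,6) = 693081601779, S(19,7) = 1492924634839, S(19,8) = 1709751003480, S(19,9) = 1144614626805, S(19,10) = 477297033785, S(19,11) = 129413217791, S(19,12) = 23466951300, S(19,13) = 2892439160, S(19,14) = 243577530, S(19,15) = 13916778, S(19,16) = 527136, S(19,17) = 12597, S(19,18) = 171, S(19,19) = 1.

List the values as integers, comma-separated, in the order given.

row 20: T[20][1]=1·1+0=1  T[20][2]=2·262143+1=524287  T[20][3]=3·193448101+262143=580606446  T[20][4]=4·11259666950+193448101=45232115901  T[20][5]=5·147589284710+11259666950=749206090500  T[20][6]=6·693081601779+147589284710=4306078895384  T[20][7]=7·1492924634839+693081601779=11143554045652  T[20][8]=8·1709751003480+1492924634839=15170932662679  T[20][9]=9·1144614626805+1709751003480=12011282644725  T[20][10]=10·477297033785+1144614626805=5917584964655  T[20][11]=11·129413217791+477297033785=1900842429486  T[20][12]=12·23466951300+129413217791=411016633391  T[20][13]=13·2892439160+23466951300=61068660380  T[20][14]=14·243577530+2892439160=6302524580  T[20][15]=15·13916778+243577530=452329200  T[20][16]=16·527136+13916778=22350954  T[20][17]=17·12597+527136=741285  T[20][18]=18·171+12597=15675  T[20][19]=19·1+171=190  T[20][20]=20·0+1=1
row 21: T[21][1]=1·1+0=1  T[21][2]=2·524287+1=1048575  T[21][3]=3·580606446+524287=1742343625  T[21][4]=4·45232115901+580606446=181509070050  T[21][5]=5·749206090500+45232115901=3791262568401  T[21][6]=6·4306078895384+749206090500=26585679462804  T[21][7]=7·11143554045652+4306078895384=82310957214948  T[21][8]=8·15170932662679+11143554045652=132511015347084  T[21][9]=9·12011282644725+15170932662679=123272476465204  T[21][10]=10·5917584964655+12011282644725=71187132291275  T[21][11]=11·1900842429486+5917584964655=26826851689001  T[21][12]=12·411016633391+1900842429486=6833042030178  T[21][13]=13·61068660380+411016633391=1204909218331  T[21][14]=14·6302524580+61068660380=149304004500  T[21][15]=15·452329200+6302524580=13087462580  T[21][16]=16·22350954+452329200=809944464  T[21][17]=17·741285+22350954=34952799  T[21][18]=18·15675+741285=1023435  T[21][19]=19·190+15675=19285  T[21][20]=20·1+190=210  T[21][21]=21·0+1=1
B_20 = ΣS(20,k) = 1+524287+580606446+45232115901+749206090500+4306078895384+11143554045652+15170932662679+12011282644725+5917584964655+1900842429486+411016633391+61068660380+6302524580+452329200+22350954+741285+15675+190+1 = 51724158235372
B_21 = ΣS(21,k) = 1+1048575+1742343625+181509070050+3791262568401+26585679462804+82310957214948+132511015347084+123272476465204+71187132291275+26826851689001+6833042030178+1204909218331+149304004500+13087462580+809944464+34952799+1023435+19285+210+1 = 474869816156751

51724158235372, 474869816156751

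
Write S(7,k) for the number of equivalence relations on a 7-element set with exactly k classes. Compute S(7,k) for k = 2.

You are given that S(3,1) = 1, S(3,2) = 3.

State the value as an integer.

63

@4  (4,1):1·1+0→1, (4,2):3·2+1→7
@5  (5,1):1·1+0→1, (5,2):7·2+1→15
@6  (6,1):1·1+0→1, (6,2):15·2+1→31
@7  (7,2):31·2+1→63
Read S(7,2) = 63.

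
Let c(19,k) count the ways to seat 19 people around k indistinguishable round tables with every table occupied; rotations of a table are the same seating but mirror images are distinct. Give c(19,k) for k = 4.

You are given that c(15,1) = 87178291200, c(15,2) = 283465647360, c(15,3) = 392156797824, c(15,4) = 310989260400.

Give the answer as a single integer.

[16] T[16,1]:15*87178291200+0=1307674368000 · T[16,2]:15*283465647360+87178291200=4339163001600 · T[16,3]:15*392156797824+283465647360=6165817614720 · T[16,4]:15*310989260400+392156797824=5056995703824
[17] T[17,2]:16*4339163001600+1307674368000=70734282393600 · T[17,3]:16*6165817614720+4339163001600=102992244837120 · T[17,4]:16*5056995703824+6165817614720=87077748875904
[18] T[18,3]:17*102992244837120+70734282393600=1821602444624640 · T[18,4]:17*87077748875904+102992244837120=1583313975727488
[19] T[19,4]:18*1583313975727488+1821602444624640=30321254007719424
Read c(19,4) = 30321254007719424.

30321254007719424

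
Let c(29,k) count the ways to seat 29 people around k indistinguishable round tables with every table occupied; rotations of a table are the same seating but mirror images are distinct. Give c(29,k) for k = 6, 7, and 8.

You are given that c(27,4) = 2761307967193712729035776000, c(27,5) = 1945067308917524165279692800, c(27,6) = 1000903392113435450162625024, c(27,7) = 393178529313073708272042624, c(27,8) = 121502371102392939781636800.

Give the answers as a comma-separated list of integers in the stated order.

@28  (28,5):1945067308917524165279692800·27+2761307967193712729035776000→55278125307966865191587481600, (28,6):1000903392113435450162625024·27+1945067308917524165279692800→28969458895980281319670568448, (28,7):393178529313073708272042624·27+1000903392113435450162625024→11616723683566425573507775872, (28,8):121502371102392939781636800·27+393178529313073708272042624→3673742549077683082376236224
@29  (29,6):28969458895980281319670568448·28+55278125307966865191587481600→866422974395414742142363398144, (29,7):11616723683566425573507775872·28+28969458895980281319670568448→354237722035840197377888292864, (29,8):3673742549077683082376236224·28+11616723683566425573507775872→114481515057741551880042390144
Read c(29,6) = 866422974395414742142363398144, c(29,7) = 354237722035840197377888292864, c(29,8) = 114481515057741551880042390144.

866422974395414742142363398144, 354237722035840197377888292864, 114481515057741551880042390144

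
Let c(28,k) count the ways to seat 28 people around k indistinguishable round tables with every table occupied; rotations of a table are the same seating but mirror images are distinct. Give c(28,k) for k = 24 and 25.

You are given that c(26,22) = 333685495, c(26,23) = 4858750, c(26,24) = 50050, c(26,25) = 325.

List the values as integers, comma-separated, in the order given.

626334345, 7739550

r27: T_27,23=26×4858750+333685495=460012995; T_27,24=26×50050+4858750=6160050; T_27,25=26×325+50050=58500
r28: T_28,24=27×6160050+460012995=626334345; T_28,25=27×58500+6160050=7739550
Read c(28,24) = 626334345, c(28,25) = 7739550.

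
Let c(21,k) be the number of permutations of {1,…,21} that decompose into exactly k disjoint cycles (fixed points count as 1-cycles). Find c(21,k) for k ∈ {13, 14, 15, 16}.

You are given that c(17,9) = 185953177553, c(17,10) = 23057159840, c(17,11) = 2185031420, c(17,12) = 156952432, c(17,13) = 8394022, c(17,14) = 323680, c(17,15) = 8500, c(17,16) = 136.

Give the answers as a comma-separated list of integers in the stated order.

11310276995381, 756111184500, 40171771630, 1672280820

[18] T[18,10]:17*23057159840+185953177553=577924894833 · T[18,11]:17*2185031420+23057159840=60202693980 · T[18,12]:17*156952432+2185031420=4853222764 · T[18,13]:17*8394022+156952432=299650806 · T[18,14]:17*323680+8394022=13896582 · T[18,15]:17*8500+323680=468180 · T[18,16]:17*136+8500=10812
[19] T[19,11]:18*60202693980+577924894833=1661573386473 · T[19,12]:18*4853222764+60202693980=147560703732 · T[19,13]:18*299650806+4853222764=10246937272 · T[19,14]:18*13896582+299650806=549789282 · T[19,15]:18*468180+13896582=22323822 · T[19,16]:18*10812+468180=662796
[20] T[20,12]:19*147560703732+1661573386473=4465226757381 · T[20,13]:19*10246937272+147560703732=342252511900 · T[20,14]:19*549789282+10246937272=20692933630 · T[20,15]:19*22323822+549789282=973941900 · T[20,16]:19*662796+22323822=34916946
[21] T[21,13]:20*342252511900+4465226757381=11310276995381 · T[21,14]:20*20692933630+342252511900=756111184500 · T[21,15]:20*973941900+20692933630=40171771630 · T[21,16]:20*34916946+973941900=1672280820
Read c(21,13) = 11310276995381, c(21,14) = 756111184500, c(21,15) = 40171771630, c(21,16) = 1672280820.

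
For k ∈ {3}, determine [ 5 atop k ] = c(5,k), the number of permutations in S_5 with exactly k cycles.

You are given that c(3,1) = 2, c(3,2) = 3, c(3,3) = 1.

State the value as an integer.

r4: T_4,2=3×3+2=11; T_4,3=3×1+3=6
r5: T_5,3=4×6+11=35
Read c(5,3) = 35.

35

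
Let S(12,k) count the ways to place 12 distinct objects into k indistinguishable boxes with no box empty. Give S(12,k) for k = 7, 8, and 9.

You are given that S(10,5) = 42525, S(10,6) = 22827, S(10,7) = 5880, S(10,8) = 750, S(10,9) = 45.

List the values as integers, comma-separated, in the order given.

i=11: T(11,6)=42525+6·22827=179487 | T(11,7)=22827+7·5880=63987 | T(11,8)=5880+8·750=11880 | T(11,9)=750+9·45=1155
i=12: T(12,7)=179487+7·63987=627396 | T(12,8)=63987+8·11880=159027 | T(12,9)=11880+9·1155=22275
Read S(12,7) = 627396, S(12,8) = 159027, S(12,9) = 22275.

627396, 159027, 22275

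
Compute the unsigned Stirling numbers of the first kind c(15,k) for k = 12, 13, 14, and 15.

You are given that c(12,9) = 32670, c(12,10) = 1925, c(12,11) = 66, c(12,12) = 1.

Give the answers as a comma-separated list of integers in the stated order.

143325, 5005, 105, 1

row 13: T[13][10]=12·1925+32670=55770  T[13][11]=12·66+1925=2717  T[13][12]=12·1+66=78  T[13][13]=12·0+1=1
row 14: T[14][11]=13·2717+55770=91091  T[14][12]=13·78+2717=3731  T[14][13]=13·1+78=91  T[14][14]=13·0+1=1
row 15: T[15][12]=14·3731+91091=143325  T[15][13]=14·91+3731=5005  T[15][14]=14·1+91=105  T[15][15]=14·0+1=1
Read c(15,12) = 143325, c(15,13) = 5005, c(15,14) = 105, c(15,15) = 1.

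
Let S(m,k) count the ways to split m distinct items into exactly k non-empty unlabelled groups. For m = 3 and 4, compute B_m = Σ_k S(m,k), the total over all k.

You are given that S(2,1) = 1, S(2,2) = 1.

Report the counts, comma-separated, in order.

row 3: T[3][1]=1·1+0=1  T[3][2]=2·1+1=3  T[3][3]=3·0+1=1
row 4: T[4][1]=1·1+0=1  T[4][2]=2·3+1=7  T[4][3]=3·1+3=6  T[4][4]=4·0+1=1
B_3 = ΣS(3,k) = 1+3+1 = 5
B_4 = ΣS(4,k) = 1+7+6+1 = 15

5, 15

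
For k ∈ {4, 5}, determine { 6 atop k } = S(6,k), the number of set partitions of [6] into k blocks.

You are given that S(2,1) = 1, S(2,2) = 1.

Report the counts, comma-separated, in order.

[3] T[3,1]:1*1+0=1 · T[3,2]:2*1+1=3 · T[3,3]:3*0+1=1
[4] T[4,2]:2*3+1=7 · T[4,3]:3*1+3=6 · T[4,4]:4*0+1=1
[5] T[5,3]:3*6+7=25 · T[5,4]:4*1+6=10 · T[5,5]:5*0+1=1
[6] T[6,4]:4*10+25=65 · T[6,5]:5*1+10=15
Read S(6,4) = 65, S(6,5) = 15.

65, 15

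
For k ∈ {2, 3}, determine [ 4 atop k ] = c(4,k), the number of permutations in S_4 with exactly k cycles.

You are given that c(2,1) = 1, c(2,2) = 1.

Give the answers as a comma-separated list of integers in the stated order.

i=3: T(3,1)=0+2·1=2 | T(3,2)=1+2·1=3 | T(3,3)=1+2·0=1
i=4: T(4,2)=2+3·3=11 | T(4,3)=3+3·1=6
Read c(4,2) = 11, c(4,3) = 6.

11, 6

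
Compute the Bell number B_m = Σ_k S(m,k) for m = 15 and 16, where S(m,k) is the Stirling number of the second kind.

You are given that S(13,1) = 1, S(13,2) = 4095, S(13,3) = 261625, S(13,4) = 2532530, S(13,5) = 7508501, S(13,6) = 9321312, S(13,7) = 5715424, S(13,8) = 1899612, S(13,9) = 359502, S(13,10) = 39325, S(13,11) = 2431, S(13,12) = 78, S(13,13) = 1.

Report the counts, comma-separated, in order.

1382958545, 10480142147

r14: T_14,1=1×1+0=1; T_14,2=2×4095+1=8191; T_14,3=3×261625+4095=788970; T_14,4=4×2532530+261625=10391745; T_14,5=5×7508501+2532530=40075035; T_14,6=6×9321312+7508501=63436373; T_14,7=7×5715424+9321312=49329280; T_14,8=8×1899612+5715424=20912320; T_14,9=9×359502+1899612=5135130; T_14,10=10×39325+359502=752752; T_14,11=11×2431+39325=66066; T_14,12=12×78+2431=3367; T_14,13=13×1+78=91; T_14,14=14×0+1=1
r15: T_15,1=1×1+0=1; T_15,2=2×8191+1=16383; T_15,3=3×788970+8191=2375101; T_15,4=4×10391745+788970=42355950; T_15,5=5×40075035+10391745=210766920; T_15,6=6×63436373+40075035=420693273; T_15,7=7×49329280+63436373=408741333; T_15,8=8×20912320+49329280=216627840; T_15,9=9×5135130+20912320=67128490; T_15,10=10×752752+5135130=12662650; T_15,11=11×66066+752752=1479478; T_15,12=12×3367+66066=106470; T_15,13=13×91+3367=4550; T_15,14=14×1+91=105; T_15,15=15×0+1=1
r16: T_16,1=1×1+0=1; T_16,2=2×16383+1=32767; T_16,3=3×2375101+16383=7141686; T_16,4=4×42355950+2375101=171798901; T_16,5=5×210766920+42355950=1096190550; T_16,6=6×420693273+210766920=2734926558; T_16,7=7×408741333+420693273=3281882604; T_16,8=8×216627840+408741333=2141764053; T_16,9=9×67128490+216627840=820784250; T_16,10=10×12662650+67128490=193754990; T_16,11=11×1479478+12662650=28936908; T_16,12=12×106470+1479478=2757118; T_16,13=13×4550+106470=165620; T_16,14=14×105+4550=6020; T_16,15=15×1+105=120; T_16,16=16×0+1=1
B_15 = ΣS(15,k) = 1+16383+2375101+42355950+210766920+420693273+408741333+216627840+67128490+12662650+1479478+106470+4550+105+1 = 1382958545
B_16 = ΣS(16,k) = 1+32767+7141686+171798901+1096190550+2734926558+3281882604+2141764053+820784250+193754990+28936908+2757118+165620+6020+120+1 = 10480142147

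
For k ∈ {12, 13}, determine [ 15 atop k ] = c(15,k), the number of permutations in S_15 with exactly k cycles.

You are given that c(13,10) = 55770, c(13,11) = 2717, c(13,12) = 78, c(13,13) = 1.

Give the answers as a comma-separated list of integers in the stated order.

143325, 5005

r14: T_14,11=13×2717+55770=91091; T_14,12=13×78+2717=3731; T_14,13=13×1+78=91
r15: T_15,12=14×3731+91091=143325; T_15,13=14×91+3731=5005
Read c(15,12) = 143325, c(15,13) = 5005.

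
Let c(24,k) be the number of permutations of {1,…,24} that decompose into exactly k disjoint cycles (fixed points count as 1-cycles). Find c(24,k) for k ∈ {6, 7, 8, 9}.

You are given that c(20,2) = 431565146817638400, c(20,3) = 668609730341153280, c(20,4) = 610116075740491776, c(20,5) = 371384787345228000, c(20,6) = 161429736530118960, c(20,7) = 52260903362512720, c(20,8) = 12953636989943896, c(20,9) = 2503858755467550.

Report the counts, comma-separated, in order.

50779532534302850198976, 18588776355051949776576, 5304713715525445812976, 1204749260161737632496

i=21: T(21,3)=431565146817638400+20·668609730341153280=13803759753640704000 | T(21,4)=668609730341153280+20·610116075740491776=12870931245150988800 | T(21,5)=610116075740491776+20·371384787345228000=8037811822645051776 | T(21,6)=371384787345228000+20·161429736530118960=3599979517947607200 | T(21,7)=161429736530118960+20·52260903362512720=1206647803780373360 | T(21,8)=52260903362512720+20·12953636989943896=311333643161390640 | T(21,9)=12953636989943896+20·2503858755467550=63030812099294896
i=22: T(22,4)=13803759753640704000+21·12870931245150988800=284093315901811468800 | T(22,5)=12870931245150988800+21·8037811822645051776=181664979520697076096 | T(22,6)=8037811822645051776+21·3599979517947607200=83637381699544802976 | T(22,7)=3599979517947607200+21·1206647803780373360=28939583397335447760 | T(22,8)=1206647803780373360+21·311333643161390640=7744654310169576800 | T(22,9)=311333643161390640+21·63030812099294896=1634980697246583456
i=23: T(23,5)=284093315901811468800+22·181664979520697076096=4280722865357147142912 | T(23,6)=181664979520697076096+22·83637381699544802976=2021687376910682741568 | T(23,7)=83637381699544802976+22·28939583397335447760=720308216440924653696 | T(23,8)=28939583397335447760+22·7744654310169576800=199321978221066137360 | T(23,9)=7744654310169576800+22·1634980697246583456=43714229649594412832
i=24: T(24,6)=4280722865357147142912+23·2021687376910682741568=50779532534302850198976 | T(24,7)=2021687376910682741568+23·720308216440924653696=18588776355051949776576 | T(24,8)=720308216440924653696+23·199321978221066137360=5304713715525445812976 | T(24,9)=199321978221066137360+23·43714229649594412832=1204749260161737632496
Read c(24,6) = 50779532534302850198976, c(24,7) = 18588776355051949776576, c(24,8) = 5304713715525445812976, c(24,9) = 1204749260161737632496.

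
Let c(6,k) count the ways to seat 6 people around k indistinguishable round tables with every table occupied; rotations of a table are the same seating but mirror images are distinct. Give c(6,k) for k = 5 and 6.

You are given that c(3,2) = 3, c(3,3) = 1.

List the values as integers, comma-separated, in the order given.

r4: T_4,3=3×1+3=6; T_4,4=3×0+1=1
r5: T_5,4=4×1+6=10; T_5,5=4×0+1=1
r6: T_6,5=5×1+10=15; T_6,6=5×0+1=1
Read c(6,5) = 15, c(6,6) = 1.

15, 1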